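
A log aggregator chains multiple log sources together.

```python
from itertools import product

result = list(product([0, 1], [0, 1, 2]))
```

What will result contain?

Step 1: product([0, 1], [0, 1, 2]) gives all pairs:
  (0, 0)
  (0, 1)
  (0, 2)
  (1, 0)
  (1, 1)
  (1, 2)
Therefore result = [(0, 0), (0, 1), (0, 2), (1, 0), (1, 1), (1, 2)].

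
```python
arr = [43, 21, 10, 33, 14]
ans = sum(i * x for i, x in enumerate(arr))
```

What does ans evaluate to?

Step 1: Compute i * x for each (i, x) in enumerate([43, 21, 10, 33, 14]):
  i=0, x=43: 0*43 = 0
  i=1, x=21: 1*21 = 21
  i=2, x=10: 2*10 = 20
  i=3, x=33: 3*33 = 99
  i=4, x=14: 4*14 = 56
Step 2: sum = 0 + 21 + 20 + 99 + 56 = 196.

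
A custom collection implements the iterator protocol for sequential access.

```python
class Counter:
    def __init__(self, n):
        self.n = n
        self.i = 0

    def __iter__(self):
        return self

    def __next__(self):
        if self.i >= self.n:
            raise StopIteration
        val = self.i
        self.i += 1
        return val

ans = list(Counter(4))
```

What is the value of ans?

Step 1: Counter(4) creates an iterator counting 0 to 3.
Step 2: list() consumes all values: [0, 1, 2, 3].
Therefore ans = [0, 1, 2, 3].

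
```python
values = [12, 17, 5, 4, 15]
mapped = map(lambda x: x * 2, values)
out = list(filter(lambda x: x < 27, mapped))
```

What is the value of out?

Step 1: Map x * 2:
  12 -> 24
  17 -> 34
  5 -> 10
  4 -> 8
  15 -> 30
Step 2: Filter for < 27:
  24: kept
  34: removed
  10: kept
  8: kept
  30: removed
Therefore out = [24, 10, 8].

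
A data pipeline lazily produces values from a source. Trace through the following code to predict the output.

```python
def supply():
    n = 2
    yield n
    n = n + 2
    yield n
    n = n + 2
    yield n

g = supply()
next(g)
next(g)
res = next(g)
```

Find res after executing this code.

Step 1: Trace through generator execution:
  Yield 1: n starts at 2, yield 2
  Yield 2: n = 2 + 2 = 4, yield 4
  Yield 3: n = 4 + 2 = 6, yield 6
Step 2: First next() gets 2, second next() gets the second value, third next() yields 6.
Therefore res = 6.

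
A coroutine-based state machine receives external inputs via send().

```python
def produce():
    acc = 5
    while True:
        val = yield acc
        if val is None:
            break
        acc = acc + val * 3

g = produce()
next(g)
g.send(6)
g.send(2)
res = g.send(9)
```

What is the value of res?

Step 1: next() -> yield acc=5.
Step 2: send(6) -> val=6, acc = 5 + 6*3 = 23, yield 23.
Step 3: send(2) -> val=2, acc = 23 + 2*3 = 29, yield 29.
Step 4: send(9) -> val=9, acc = 29 + 9*3 = 56, yield 56.
Therefore res = 56.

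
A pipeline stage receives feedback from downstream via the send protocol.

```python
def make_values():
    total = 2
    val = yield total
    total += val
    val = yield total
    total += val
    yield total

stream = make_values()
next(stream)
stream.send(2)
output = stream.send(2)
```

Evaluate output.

Step 1: next() -> yield total=2.
Step 2: send(2) -> val=2, total = 2+2 = 4, yield 4.
Step 3: send(2) -> val=2, total = 4+2 = 6, yield 6.
Therefore output = 6.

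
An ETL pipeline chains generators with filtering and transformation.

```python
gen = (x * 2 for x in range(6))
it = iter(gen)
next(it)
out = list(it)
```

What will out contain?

Step 1: Generator produces [0, 2, 4, 6, 8, 10].
Step 2: next(it) consumes first element (0).
Step 3: list(it) collects remaining: [2, 4, 6, 8, 10].
Therefore out = [2, 4, 6, 8, 10].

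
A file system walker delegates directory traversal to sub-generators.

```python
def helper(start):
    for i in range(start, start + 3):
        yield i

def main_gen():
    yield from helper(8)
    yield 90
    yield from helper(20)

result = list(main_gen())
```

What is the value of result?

Step 1: main_gen() delegates to helper(8):
  yield 8
  yield 9
  yield 10
Step 2: yield 90
Step 3: Delegates to helper(20):
  yield 20
  yield 21
  yield 22
Therefore result = [8, 9, 10, 90, 20, 21, 22].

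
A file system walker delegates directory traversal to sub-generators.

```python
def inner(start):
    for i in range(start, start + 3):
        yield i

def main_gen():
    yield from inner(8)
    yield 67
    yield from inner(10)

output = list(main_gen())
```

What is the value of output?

Step 1: main_gen() delegates to inner(8):
  yield 8
  yield 9
  yield 10
Step 2: yield 67
Step 3: Delegates to inner(10):
  yield 10
  yield 11
  yield 12
Therefore output = [8, 9, 10, 67, 10, 11, 12].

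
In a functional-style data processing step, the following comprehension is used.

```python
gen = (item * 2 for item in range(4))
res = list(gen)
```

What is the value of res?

Step 1: For each item in range(4), compute item*2:
  item=0: 0*2 = 0
  item=1: 1*2 = 2
  item=2: 2*2 = 4
  item=3: 3*2 = 6
Therefore res = [0, 2, 4, 6].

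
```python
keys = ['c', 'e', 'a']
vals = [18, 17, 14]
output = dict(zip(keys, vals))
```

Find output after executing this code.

Step 1: zip pairs keys with values:
  'c' -> 18
  'e' -> 17
  'a' -> 14
Therefore output = {'c': 18, 'e': 17, 'a': 14}.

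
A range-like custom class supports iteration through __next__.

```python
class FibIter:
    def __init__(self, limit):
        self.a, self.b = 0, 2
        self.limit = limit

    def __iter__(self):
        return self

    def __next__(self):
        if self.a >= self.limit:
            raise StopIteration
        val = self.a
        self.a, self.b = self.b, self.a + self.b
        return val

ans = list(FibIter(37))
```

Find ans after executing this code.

Step 1: Fibonacci-like sequence (a=0, b=2) until >= 37:
  Yield 0, then a,b = 2,2
  Yield 2, then a,b = 2,4
  Yield 2, then a,b = 4,6
  Yield 4, then a,b = 6,10
  Yield 6, then a,b = 10,16
  Yield 10, then a,b = 16,26
  Yield 16, then a,b = 26,42
  Yield 26, then a,b = 42,68
Step 2: 42 >= 37, stop.
Therefore ans = [0, 2, 2, 4, 6, 10, 16, 26].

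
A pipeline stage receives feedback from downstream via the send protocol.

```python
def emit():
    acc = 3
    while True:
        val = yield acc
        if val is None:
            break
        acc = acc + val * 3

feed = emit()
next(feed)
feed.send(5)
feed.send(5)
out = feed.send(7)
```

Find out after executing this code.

Step 1: next() -> yield acc=3.
Step 2: send(5) -> val=5, acc = 3 + 5*3 = 18, yield 18.
Step 3: send(5) -> val=5, acc = 18 + 5*3 = 33, yield 33.
Step 4: send(7) -> val=7, acc = 33 + 7*3 = 54, yield 54.
Therefore out = 54.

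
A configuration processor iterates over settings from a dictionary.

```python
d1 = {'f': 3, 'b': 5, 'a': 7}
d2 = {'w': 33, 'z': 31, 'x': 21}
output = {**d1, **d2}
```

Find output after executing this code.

Step 1: Merge d1 and d2 (d2 values override on key conflicts).
Step 2: d1 has keys ['f', 'b', 'a'], d2 has keys ['w', 'z', 'x'].
Therefore output = {'f': 3, 'b': 5, 'a': 7, 'w': 33, 'z': 31, 'x': 21}.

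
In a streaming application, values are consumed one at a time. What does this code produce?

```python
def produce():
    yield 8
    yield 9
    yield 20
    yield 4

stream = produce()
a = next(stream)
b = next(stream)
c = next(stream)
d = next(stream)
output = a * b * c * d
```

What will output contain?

Step 1: Create generator and consume all values:
  a = next(stream) = 8
  b = next(stream) = 9
  c = next(stream) = 20
  d = next(stream) = 4
Step 2: output = 8 * 9 * 20 * 4 = 5760.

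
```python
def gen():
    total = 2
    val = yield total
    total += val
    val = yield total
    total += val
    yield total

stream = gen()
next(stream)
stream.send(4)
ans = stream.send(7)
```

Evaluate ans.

Step 1: next() -> yield total=2.
Step 2: send(4) -> val=4, total = 2+4 = 6, yield 6.
Step 3: send(7) -> val=7, total = 6+7 = 13, yield 13.
Therefore ans = 13.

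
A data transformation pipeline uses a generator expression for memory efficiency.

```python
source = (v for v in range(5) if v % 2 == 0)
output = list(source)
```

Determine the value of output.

Step 1: Filter range(5) keeping only even values:
  v=0: even, included
  v=1: odd, excluded
  v=2: even, included
  v=3: odd, excluded
  v=4: even, included
Therefore output = [0, 2, 4].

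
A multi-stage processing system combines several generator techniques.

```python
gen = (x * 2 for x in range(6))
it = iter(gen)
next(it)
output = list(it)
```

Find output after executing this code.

Step 1: Generator produces [0, 2, 4, 6, 8, 10].
Step 2: next(it) consumes first element (0).
Step 3: list(it) collects remaining: [2, 4, 6, 8, 10].
Therefore output = [2, 4, 6, 8, 10].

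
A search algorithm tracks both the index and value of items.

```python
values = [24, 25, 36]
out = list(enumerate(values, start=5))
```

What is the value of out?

Step 1: enumerate with start=5:
  (5, 24)
  (6, 25)
  (7, 36)
Therefore out = [(5, 24), (6, 25), (7, 36)].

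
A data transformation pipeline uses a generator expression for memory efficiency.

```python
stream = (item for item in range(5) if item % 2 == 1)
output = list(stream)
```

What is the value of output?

Step 1: Filter range(5) keeping only odd values:
  item=0: even, excluded
  item=1: odd, included
  item=2: even, excluded
  item=3: odd, included
  item=4: even, excluded
Therefore output = [1, 3].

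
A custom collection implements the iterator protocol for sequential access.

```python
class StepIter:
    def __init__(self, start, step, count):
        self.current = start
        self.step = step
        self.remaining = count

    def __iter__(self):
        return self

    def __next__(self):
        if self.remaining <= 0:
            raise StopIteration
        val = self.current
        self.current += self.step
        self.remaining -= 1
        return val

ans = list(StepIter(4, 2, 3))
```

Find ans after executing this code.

Step 1: StepIter starts at 4, increments by 2, for 3 steps:
  Yield 4, then current += 2
  Yield 6, then current += 2
  Yield 8, then current += 2
Therefore ans = [4, 6, 8].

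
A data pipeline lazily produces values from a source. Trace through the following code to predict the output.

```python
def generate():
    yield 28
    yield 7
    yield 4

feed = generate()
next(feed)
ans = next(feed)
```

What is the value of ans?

Step 1: generate() creates a generator.
Step 2: next(feed) yields 28 (consumed and discarded).
Step 3: next(feed) yields 7, assigned to ans.
Therefore ans = 7.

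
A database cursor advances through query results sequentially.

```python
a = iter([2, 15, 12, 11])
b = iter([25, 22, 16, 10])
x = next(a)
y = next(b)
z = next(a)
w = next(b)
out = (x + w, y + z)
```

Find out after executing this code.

Step 1: a iterates [2, 15, 12, 11], b iterates [25, 22, 16, 10].
Step 2: x = next(a) = 2, y = next(b) = 25.
Step 3: z = next(a) = 15, w = next(b) = 22.
Step 4: out = (2 + 22, 25 + 15) = (24, 40).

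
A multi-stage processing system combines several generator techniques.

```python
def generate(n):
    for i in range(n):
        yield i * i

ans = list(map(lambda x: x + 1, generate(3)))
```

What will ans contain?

Step 1: generate(3) yields squares: [0, 1, 4].
Step 2: map adds 1 to each: [1, 2, 5].
Therefore ans = [1, 2, 5].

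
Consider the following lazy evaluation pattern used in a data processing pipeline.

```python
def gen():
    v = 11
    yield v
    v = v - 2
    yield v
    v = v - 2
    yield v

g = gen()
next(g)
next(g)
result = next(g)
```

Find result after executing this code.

Step 1: Trace through generator execution:
  Yield 1: v starts at 11, yield 11
  Yield 2: v = 11 - 2 = 9, yield 9
  Yield 3: v = 9 - 2 = 7, yield 7
Step 2: First next() gets 11, second next() gets the second value, third next() yields 7.
Therefore result = 7.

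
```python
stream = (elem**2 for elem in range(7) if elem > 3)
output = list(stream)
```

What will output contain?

Step 1: For range(7), keep elem > 3, then square:
  elem=0: 0 <= 3, excluded
  elem=1: 1 <= 3, excluded
  elem=2: 2 <= 3, excluded
  elem=3: 3 <= 3, excluded
  elem=4: 4 > 3, yield 4**2 = 16
  elem=5: 5 > 3, yield 5**2 = 25
  elem=6: 6 > 3, yield 6**2 = 36
Therefore output = [16, 25, 36].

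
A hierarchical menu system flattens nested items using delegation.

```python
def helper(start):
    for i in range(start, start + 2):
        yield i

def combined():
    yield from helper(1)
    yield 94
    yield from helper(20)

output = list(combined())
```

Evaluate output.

Step 1: combined() delegates to helper(1):
  yield 1
  yield 2
Step 2: yield 94
Step 3: Delegates to helper(20):
  yield 20
  yield 21
Therefore output = [1, 2, 94, 20, 21].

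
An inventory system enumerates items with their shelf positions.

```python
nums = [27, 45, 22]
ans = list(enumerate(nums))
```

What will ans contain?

Step 1: enumerate pairs each element with its index:
  (0, 27)
  (1, 45)
  (2, 22)
Therefore ans = [(0, 27), (1, 45), (2, 22)].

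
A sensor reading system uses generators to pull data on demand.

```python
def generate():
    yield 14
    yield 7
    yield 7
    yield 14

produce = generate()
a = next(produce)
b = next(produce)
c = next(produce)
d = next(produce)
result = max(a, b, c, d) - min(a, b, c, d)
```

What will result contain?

Step 1: Create generator and consume all values:
  a = next(produce) = 14
  b = next(produce) = 7
  c = next(produce) = 7
  d = next(produce) = 14
Step 2: max = 14, min = 7, result = 14 - 7 = 7.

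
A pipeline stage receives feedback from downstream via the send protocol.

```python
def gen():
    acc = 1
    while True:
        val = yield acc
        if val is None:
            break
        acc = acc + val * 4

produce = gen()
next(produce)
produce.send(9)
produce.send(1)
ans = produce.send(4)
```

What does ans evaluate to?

Step 1: next() -> yield acc=1.
Step 2: send(9) -> val=9, acc = 1 + 9*4 = 37, yield 37.
Step 3: send(1) -> val=1, acc = 37 + 1*4 = 41, yield 41.
Step 4: send(4) -> val=4, acc = 41 + 4*4 = 57, yield 57.
Therefore ans = 57.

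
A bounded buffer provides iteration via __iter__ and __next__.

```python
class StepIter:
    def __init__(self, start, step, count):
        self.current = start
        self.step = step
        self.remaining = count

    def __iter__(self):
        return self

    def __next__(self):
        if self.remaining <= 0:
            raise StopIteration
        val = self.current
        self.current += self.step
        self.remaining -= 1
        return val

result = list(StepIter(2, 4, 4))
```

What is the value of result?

Step 1: StepIter starts at 2, increments by 4, for 4 steps:
  Yield 2, then current += 4
  Yield 6, then current += 4
  Yield 10, then current += 4
  Yield 14, then current += 4
Therefore result = [2, 6, 10, 14].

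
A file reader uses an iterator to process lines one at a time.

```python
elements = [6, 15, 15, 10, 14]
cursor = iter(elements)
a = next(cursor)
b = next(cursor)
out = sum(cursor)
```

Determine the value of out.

Step 1: Create iterator over [6, 15, 15, 10, 14].
Step 2: a = next() = 6, b = next() = 15.
Step 3: sum() of remaining [15, 10, 14] = 39.
Therefore out = 39.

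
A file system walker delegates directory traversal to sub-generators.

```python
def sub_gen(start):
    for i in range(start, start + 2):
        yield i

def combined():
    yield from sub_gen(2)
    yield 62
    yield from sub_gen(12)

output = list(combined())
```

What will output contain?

Step 1: combined() delegates to sub_gen(2):
  yield 2
  yield 3
Step 2: yield 62
Step 3: Delegates to sub_gen(12):
  yield 12
  yield 13
Therefore output = [2, 3, 62, 12, 13].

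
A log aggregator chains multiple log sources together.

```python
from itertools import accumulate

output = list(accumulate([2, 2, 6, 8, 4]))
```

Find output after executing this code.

Step 1: accumulate computes running sums:
  + 2 = 2
  + 2 = 4
  + 6 = 10
  + 8 = 18
  + 4 = 22
Therefore output = [2, 4, 10, 18, 22].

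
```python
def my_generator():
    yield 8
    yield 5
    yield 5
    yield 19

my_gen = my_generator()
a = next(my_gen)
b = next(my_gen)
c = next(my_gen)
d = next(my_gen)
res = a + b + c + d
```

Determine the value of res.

Step 1: Create generator and consume all values:
  a = next(my_gen) = 8
  b = next(my_gen) = 5
  c = next(my_gen) = 5
  d = next(my_gen) = 19
Step 2: res = 8 + 5 + 5 + 19 = 37.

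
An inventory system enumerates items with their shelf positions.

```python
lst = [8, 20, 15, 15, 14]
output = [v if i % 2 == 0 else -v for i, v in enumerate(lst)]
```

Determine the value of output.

Step 1: For each (i, v), keep v if i is even, negate if odd:
  i=0 (even): keep 8
  i=1 (odd): negate to -20
  i=2 (even): keep 15
  i=3 (odd): negate to -15
  i=4 (even): keep 14
Therefore output = [8, -20, 15, -15, 14].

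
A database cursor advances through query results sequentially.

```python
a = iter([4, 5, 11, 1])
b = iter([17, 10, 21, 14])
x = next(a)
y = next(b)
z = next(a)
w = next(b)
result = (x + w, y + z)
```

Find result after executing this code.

Step 1: a iterates [4, 5, 11, 1], b iterates [17, 10, 21, 14].
Step 2: x = next(a) = 4, y = next(b) = 17.
Step 3: z = next(a) = 5, w = next(b) = 10.
Step 4: result = (4 + 10, 17 + 5) = (14, 22).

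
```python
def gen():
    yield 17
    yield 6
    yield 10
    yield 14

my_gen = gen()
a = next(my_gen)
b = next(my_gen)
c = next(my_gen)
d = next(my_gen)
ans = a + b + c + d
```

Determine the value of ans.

Step 1: Create generator and consume all values:
  a = next(my_gen) = 17
  b = next(my_gen) = 6
  c = next(my_gen) = 10
  d = next(my_gen) = 14
Step 2: ans = 17 + 6 + 10 + 14 = 47.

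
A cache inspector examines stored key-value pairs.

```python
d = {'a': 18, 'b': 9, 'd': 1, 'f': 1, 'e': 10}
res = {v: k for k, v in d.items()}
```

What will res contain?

Step 1: Invert dict (swap keys and values):
  'a': 18 -> 18: 'a'
  'b': 9 -> 9: 'b'
  'd': 1 -> 1: 'd'
  'f': 1 -> 1: 'f'
  'e': 10 -> 10: 'e'
Therefore res = {18: 'a', 9: 'b', 1: 'f', 10: 'e'}.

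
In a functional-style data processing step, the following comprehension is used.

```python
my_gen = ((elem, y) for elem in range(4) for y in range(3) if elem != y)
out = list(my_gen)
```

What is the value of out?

Step 1: Nested generator over range(4) x range(3) where elem != y:
  (0, 0): excluded (elem == y)
  (0, 1): included
  (0, 2): included
  (1, 0): included
  (1, 1): excluded (elem == y)
  (1, 2): included
  (2, 0): included
  (2, 1): included
  (2, 2): excluded (elem == y)
  (3, 0): included
  (3, 1): included
  (3, 2): included
Therefore out = [(0, 1), (0, 2), (1, 0), (1, 2), (2, 0), (2, 1), (3, 0), (3, 1), (3, 2)].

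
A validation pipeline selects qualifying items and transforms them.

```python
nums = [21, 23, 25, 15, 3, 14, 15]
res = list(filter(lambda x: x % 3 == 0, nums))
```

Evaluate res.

Step 1: Filter elements divisible by 3:
  21 % 3 = 0: kept
  23 % 3 = 2: removed
  25 % 3 = 1: removed
  15 % 3 = 0: kept
  3 % 3 = 0: kept
  14 % 3 = 2: removed
  15 % 3 = 0: kept
Therefore res = [21, 15, 3, 15].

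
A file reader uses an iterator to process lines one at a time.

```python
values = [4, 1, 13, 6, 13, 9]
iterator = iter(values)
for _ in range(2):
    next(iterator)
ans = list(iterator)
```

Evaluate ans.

Step 1: Create iterator over [4, 1, 13, 6, 13, 9].
Step 2: Advance 2 positions (consuming [4, 1]).
Step 3: list() collects remaining elements: [13, 6, 13, 9].
Therefore ans = [13, 6, 13, 9].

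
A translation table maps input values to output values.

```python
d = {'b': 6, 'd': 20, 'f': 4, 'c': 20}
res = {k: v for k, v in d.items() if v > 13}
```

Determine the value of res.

Step 1: Filter items where value > 13:
  'b': 6 <= 13: removed
  'd': 20 > 13: kept
  'f': 4 <= 13: removed
  'c': 20 > 13: kept
Therefore res = {'d': 20, 'c': 20}.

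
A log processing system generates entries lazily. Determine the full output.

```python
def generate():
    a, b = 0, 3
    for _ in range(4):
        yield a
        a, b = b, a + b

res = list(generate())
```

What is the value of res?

Step 1: Fibonacci-like sequence starting with a=0, b=3:
  Iteration 1: yield a=0, then a,b = 3,3
  Iteration 2: yield a=3, then a,b = 3,6
  Iteration 3: yield a=3, then a,b = 6,9
  Iteration 4: yield a=6, then a,b = 9,15
Therefore res = [0, 3, 3, 6].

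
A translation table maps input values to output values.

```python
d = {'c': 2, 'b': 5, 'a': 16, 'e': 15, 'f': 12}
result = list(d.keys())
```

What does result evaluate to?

Step 1: d.keys() returns the dictionary keys in insertion order.
Therefore result = ['c', 'b', 'a', 'e', 'f'].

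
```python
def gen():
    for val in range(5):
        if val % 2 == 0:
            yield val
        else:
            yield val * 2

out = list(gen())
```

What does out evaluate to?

Step 1: For each val in range(5), yield val if even, else val*2:
  val=0 (even): yield 0
  val=1 (odd): yield 1*2 = 2
  val=2 (even): yield 2
  val=3 (odd): yield 3*2 = 6
  val=4 (even): yield 4
Therefore out = [0, 2, 2, 6, 4].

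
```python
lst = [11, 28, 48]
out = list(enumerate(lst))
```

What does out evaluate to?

Step 1: enumerate pairs each element with its index:
  (0, 11)
  (1, 28)
  (2, 48)
Therefore out = [(0, 11), (1, 28), (2, 48)].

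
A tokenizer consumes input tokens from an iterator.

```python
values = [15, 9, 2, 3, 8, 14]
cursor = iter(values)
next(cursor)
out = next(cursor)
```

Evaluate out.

Step 1: Create iterator over [15, 9, 2, 3, 8, 14].
Step 2: next() consumes 15.
Step 3: next() returns 9.
Therefore out = 9.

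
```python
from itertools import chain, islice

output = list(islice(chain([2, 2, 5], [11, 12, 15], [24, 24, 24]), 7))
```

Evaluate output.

Step 1: chain([2, 2, 5], [11, 12, 15], [24, 24, 24]) = [2, 2, 5, 11, 12, 15, 24, 24, 24].
Step 2: islice takes first 7 elements: [2, 2, 5, 11, 12, 15, 24].
Therefore output = [2, 2, 5, 11, 12, 15, 24].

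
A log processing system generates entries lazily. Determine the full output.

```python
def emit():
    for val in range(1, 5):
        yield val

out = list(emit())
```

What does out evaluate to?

Step 1: The generator yields each value from range(1, 5).
Step 2: list() consumes all yields: [1, 2, 3, 4].
Therefore out = [1, 2, 3, 4].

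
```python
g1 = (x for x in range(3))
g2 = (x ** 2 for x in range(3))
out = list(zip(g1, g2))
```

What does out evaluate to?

Step 1: g1 produces [0, 1, 2].
Step 2: g2 produces [0, 1, 4].
Step 3: zip pairs them: [(0, 0), (1, 1), (2, 4)].
Therefore out = [(0, 0), (1, 1), (2, 4)].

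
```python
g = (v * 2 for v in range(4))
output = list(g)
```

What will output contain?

Step 1: For each v in range(4), compute v*2:
  v=0: 0*2 = 0
  v=1: 1*2 = 2
  v=2: 2*2 = 4
  v=3: 3*2 = 6
Therefore output = [0, 2, 4, 6].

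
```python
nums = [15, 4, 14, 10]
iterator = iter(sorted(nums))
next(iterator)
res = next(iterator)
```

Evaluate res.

Step 1: sorted([15, 4, 14, 10]) = [4, 10, 14, 15].
Step 2: Create iterator and skip 1 elements.
Step 3: next() returns 10.
Therefore res = 10.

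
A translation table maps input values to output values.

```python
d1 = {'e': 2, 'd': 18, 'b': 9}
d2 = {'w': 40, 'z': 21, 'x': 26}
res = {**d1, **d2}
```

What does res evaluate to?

Step 1: Merge d1 and d2 (d2 values override on key conflicts).
Step 2: d1 has keys ['e', 'd', 'b'], d2 has keys ['w', 'z', 'x'].
Therefore res = {'e': 2, 'd': 18, 'b': 9, 'w': 40, 'z': 21, 'x': 26}.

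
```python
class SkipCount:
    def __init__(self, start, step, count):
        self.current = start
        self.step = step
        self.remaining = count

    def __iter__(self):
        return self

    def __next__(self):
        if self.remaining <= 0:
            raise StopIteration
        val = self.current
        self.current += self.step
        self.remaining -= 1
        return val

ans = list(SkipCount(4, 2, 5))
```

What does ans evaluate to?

Step 1: SkipCount starts at 4, increments by 2, for 5 steps:
  Yield 4, then current += 2
  Yield 6, then current += 2
  Yield 8, then current += 2
  Yield 10, then current += 2
  Yield 12, then current += 2
Therefore ans = [4, 6, 8, 10, 12].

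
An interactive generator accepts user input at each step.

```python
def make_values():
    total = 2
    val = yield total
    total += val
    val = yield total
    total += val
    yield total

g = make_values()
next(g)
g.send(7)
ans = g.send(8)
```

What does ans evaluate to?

Step 1: next() -> yield total=2.
Step 2: send(7) -> val=7, total = 2+7 = 9, yield 9.
Step 3: send(8) -> val=8, total = 9+8 = 17, yield 17.
Therefore ans = 17.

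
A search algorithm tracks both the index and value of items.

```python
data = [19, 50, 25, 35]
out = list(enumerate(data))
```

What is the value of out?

Step 1: enumerate pairs each element with its index:
  (0, 19)
  (1, 50)
  (2, 25)
  (3, 35)
Therefore out = [(0, 19), (1, 50), (2, 25), (3, 35)].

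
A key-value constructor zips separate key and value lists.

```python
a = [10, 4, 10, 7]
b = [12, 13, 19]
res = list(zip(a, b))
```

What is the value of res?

Step 1: zip stops at shortest (len(a)=4, len(b)=3):
  Index 0: (10, 12)
  Index 1: (4, 13)
  Index 2: (10, 19)
Step 2: Last element of a (7) has no pair, dropped.
Therefore res = [(10, 12), (4, 13), (10, 19)].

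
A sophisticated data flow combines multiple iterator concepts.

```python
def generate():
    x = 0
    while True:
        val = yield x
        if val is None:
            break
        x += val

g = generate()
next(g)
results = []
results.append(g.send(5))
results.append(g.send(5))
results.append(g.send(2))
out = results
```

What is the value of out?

Step 1: next(g) -> yield 0.
Step 2: send(5) -> x = 5, yield 5.
Step 3: send(5) -> x = 10, yield 10.
Step 4: send(2) -> x = 12, yield 12.
Therefore out = [5, 10, 12].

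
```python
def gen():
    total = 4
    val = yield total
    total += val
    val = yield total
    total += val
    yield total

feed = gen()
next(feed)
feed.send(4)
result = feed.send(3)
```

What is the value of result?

Step 1: next() -> yield total=4.
Step 2: send(4) -> val=4, total = 4+4 = 8, yield 8.
Step 3: send(3) -> val=3, total = 8+3 = 11, yield 11.
Therefore result = 11.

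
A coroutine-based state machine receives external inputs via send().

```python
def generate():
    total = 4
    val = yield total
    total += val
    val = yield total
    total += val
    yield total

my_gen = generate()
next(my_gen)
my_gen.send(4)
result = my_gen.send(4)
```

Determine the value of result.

Step 1: next() -> yield total=4.
Step 2: send(4) -> val=4, total = 4+4 = 8, yield 8.
Step 3: send(4) -> val=4, total = 8+4 = 12, yield 12.
Therefore result = 12.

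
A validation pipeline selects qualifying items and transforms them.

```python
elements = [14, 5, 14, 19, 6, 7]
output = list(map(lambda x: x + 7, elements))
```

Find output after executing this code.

Step 1: Apply lambda x: x + 7 to each element:
  14 -> 21
  5 -> 12
  14 -> 21
  19 -> 26
  6 -> 13
  7 -> 14
Therefore output = [21, 12, 21, 26, 13, 14].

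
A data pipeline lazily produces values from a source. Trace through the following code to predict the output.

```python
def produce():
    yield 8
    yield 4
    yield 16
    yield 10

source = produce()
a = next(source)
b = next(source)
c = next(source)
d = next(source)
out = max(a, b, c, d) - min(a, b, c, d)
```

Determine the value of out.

Step 1: Create generator and consume all values:
  a = next(source) = 8
  b = next(source) = 4
  c = next(source) = 16
  d = next(source) = 10
Step 2: max = 16, min = 4, out = 16 - 4 = 12.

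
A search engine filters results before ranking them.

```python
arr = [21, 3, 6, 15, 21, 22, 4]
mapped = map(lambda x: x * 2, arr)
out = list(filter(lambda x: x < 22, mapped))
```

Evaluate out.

Step 1: Map x * 2:
  21 -> 42
  3 -> 6
  6 -> 12
  15 -> 30
  21 -> 42
  22 -> 44
  4 -> 8
Step 2: Filter for < 22:
  42: removed
  6: kept
  12: kept
  30: removed
  42: removed
  44: removed
  8: kept
Therefore out = [6, 12, 8].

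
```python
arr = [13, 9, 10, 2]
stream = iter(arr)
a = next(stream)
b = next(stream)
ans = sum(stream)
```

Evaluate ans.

Step 1: Create iterator over [13, 9, 10, 2].
Step 2: a = next() = 13, b = next() = 9.
Step 3: sum() of remaining [10, 2] = 12.
Therefore ans = 12.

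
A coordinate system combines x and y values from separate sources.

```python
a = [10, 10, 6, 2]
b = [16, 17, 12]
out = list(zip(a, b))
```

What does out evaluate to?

Step 1: zip stops at shortest (len(a)=4, len(b)=3):
  Index 0: (10, 16)
  Index 1: (10, 17)
  Index 2: (6, 12)
Step 2: Last element of a (2) has no pair, dropped.
Therefore out = [(10, 16), (10, 17), (6, 12)].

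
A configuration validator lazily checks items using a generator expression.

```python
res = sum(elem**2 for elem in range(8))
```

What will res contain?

Step 1: Compute elem**2 for each elem in range(8):
  elem=0: 0**2 = 0
  elem=1: 1**2 = 1
  elem=2: 2**2 = 4
  elem=3: 3**2 = 9
  elem=4: 4**2 = 16
  elem=5: 5**2 = 25
  elem=6: 6**2 = 36
  elem=7: 7**2 = 49
Step 2: sum = 0 + 1 + 4 + 9 + 16 + 25 + 36 + 49 = 140.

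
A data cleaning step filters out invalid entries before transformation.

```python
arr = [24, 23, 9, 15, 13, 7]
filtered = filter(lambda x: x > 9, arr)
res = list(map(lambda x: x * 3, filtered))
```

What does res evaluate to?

Step 1: Filter arr for elements > 9:
  24: kept
  23: kept
  9: removed
  15: kept
  13: kept
  7: removed
Step 2: Map x * 3 on filtered [24, 23, 15, 13]:
  24 -> 72
  23 -> 69
  15 -> 45
  13 -> 39
Therefore res = [72, 69, 45, 39].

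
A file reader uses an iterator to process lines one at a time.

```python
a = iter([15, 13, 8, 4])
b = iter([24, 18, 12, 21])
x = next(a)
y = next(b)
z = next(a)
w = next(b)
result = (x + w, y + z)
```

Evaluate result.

Step 1: a iterates [15, 13, 8, 4], b iterates [24, 18, 12, 21].
Step 2: x = next(a) = 15, y = next(b) = 24.
Step 3: z = next(a) = 13, w = next(b) = 18.
Step 4: result = (15 + 18, 24 + 13) = (33, 37).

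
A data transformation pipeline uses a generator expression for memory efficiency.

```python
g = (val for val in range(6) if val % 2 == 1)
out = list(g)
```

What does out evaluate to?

Step 1: Filter range(6) keeping only odd values:
  val=0: even, excluded
  val=1: odd, included
  val=2: even, excluded
  val=3: odd, included
  val=4: even, excluded
  val=5: odd, included
Therefore out = [1, 3, 5].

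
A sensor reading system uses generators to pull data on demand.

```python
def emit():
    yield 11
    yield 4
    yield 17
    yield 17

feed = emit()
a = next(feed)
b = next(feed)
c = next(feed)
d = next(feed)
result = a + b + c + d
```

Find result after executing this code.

Step 1: Create generator and consume all values:
  a = next(feed) = 11
  b = next(feed) = 4
  c = next(feed) = 17
  d = next(feed) = 17
Step 2: result = 11 + 4 + 17 + 17 = 49.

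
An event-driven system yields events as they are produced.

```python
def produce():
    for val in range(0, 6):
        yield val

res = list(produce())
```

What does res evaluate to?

Step 1: The generator yields each value from range(0, 6).
Step 2: list() consumes all yields: [0, 1, 2, 3, 4, 5].
Therefore res = [0, 1, 2, 3, 4, 5].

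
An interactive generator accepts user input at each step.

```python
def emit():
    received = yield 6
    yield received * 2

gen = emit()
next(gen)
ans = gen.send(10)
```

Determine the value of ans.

Step 1: next(gen) advances to first yield, producing 6.
Step 2: send(10) resumes, received = 10.
Step 3: yield received * 2 = 10 * 2 = 20.
Therefore ans = 20.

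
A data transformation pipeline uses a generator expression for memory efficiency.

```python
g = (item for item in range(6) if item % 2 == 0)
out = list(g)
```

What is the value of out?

Step 1: Filter range(6) keeping only even values:
  item=0: even, included
  item=1: odd, excluded
  item=2: even, included
  item=3: odd, excluded
  item=4: even, included
  item=5: odd, excluded
Therefore out = [0, 2, 4].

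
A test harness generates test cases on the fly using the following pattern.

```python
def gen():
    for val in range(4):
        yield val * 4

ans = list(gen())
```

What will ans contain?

Step 1: For each val in range(4), yield val * 4:
  val=0: yield 0 * 4 = 0
  val=1: yield 1 * 4 = 4
  val=2: yield 2 * 4 = 8
  val=3: yield 3 * 4 = 12
Therefore ans = [0, 4, 8, 12].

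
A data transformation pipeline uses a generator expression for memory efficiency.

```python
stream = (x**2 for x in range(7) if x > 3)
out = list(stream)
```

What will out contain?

Step 1: For range(7), keep x > 3, then square:
  x=0: 0 <= 3, excluded
  x=1: 1 <= 3, excluded
  x=2: 2 <= 3, excluded
  x=3: 3 <= 3, excluded
  x=4: 4 > 3, yield 4**2 = 16
  x=5: 5 > 3, yield 5**2 = 25
  x=6: 6 > 3, yield 6**2 = 36
Therefore out = [16, 25, 36].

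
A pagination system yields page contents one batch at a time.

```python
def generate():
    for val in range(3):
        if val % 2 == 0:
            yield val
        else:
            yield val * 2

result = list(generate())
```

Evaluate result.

Step 1: For each val in range(3), yield val if even, else val*2:
  val=0 (even): yield 0
  val=1 (odd): yield 1*2 = 2
  val=2 (even): yield 2
Therefore result = [0, 2, 2].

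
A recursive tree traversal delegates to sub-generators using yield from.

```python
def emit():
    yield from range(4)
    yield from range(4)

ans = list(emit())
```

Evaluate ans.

Step 1: Trace yields in order:
  yield 0
  yield 1
  yield 2
  yield 3
  yield 0
  yield 1
  yield 2
  yield 3
Therefore ans = [0, 1, 2, 3, 0, 1, 2, 3].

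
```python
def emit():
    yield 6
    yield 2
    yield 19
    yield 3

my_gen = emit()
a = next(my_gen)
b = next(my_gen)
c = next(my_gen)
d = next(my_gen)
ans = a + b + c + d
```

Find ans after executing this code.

Step 1: Create generator and consume all values:
  a = next(my_gen) = 6
  b = next(my_gen) = 2
  c = next(my_gen) = 19
  d = next(my_gen) = 3
Step 2: ans = 6 + 2 + 19 + 3 = 30.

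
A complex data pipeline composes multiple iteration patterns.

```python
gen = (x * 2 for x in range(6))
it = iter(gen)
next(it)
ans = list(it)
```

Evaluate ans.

Step 1: Generator produces [0, 2, 4, 6, 8, 10].
Step 2: next(it) consumes first element (0).
Step 3: list(it) collects remaining: [2, 4, 6, 8, 10].
Therefore ans = [2, 4, 6, 8, 10].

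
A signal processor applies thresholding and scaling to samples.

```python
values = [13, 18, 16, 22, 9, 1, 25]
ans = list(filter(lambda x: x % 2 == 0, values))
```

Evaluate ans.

Step 1: Filter elements divisible by 2:
  13 % 2 = 1: removed
  18 % 2 = 0: kept
  16 % 2 = 0: kept
  22 % 2 = 0: kept
  9 % 2 = 1: removed
  1 % 2 = 1: removed
  25 % 2 = 1: removed
Therefore ans = [18, 16, 22].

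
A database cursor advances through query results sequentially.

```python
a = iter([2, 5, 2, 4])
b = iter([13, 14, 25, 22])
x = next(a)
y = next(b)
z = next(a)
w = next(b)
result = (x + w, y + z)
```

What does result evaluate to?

Step 1: a iterates [2, 5, 2, 4], b iterates [13, 14, 25, 22].
Step 2: x = next(a) = 2, y = next(b) = 13.
Step 3: z = next(a) = 5, w = next(b) = 14.
Step 4: result = (2 + 14, 13 + 5) = (16, 18).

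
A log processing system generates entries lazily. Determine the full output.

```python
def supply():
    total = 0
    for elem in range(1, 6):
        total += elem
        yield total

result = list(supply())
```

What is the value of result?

Step 1: Generator accumulates running sum:
  elem=1: total = 1, yield 1
  elem=2: total = 3, yield 3
  elem=3: total = 6, yield 6
  elem=4: total = 10, yield 10
  elem=5: total = 15, yield 15
Therefore result = [1, 3, 6, 10, 15].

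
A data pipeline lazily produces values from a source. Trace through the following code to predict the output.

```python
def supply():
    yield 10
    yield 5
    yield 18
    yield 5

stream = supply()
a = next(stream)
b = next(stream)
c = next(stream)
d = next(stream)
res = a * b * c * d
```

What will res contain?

Step 1: Create generator and consume all values:
  a = next(stream) = 10
  b = next(stream) = 5
  c = next(stream) = 18
  d = next(stream) = 5
Step 2: res = 10 * 5 * 18 * 5 = 4500.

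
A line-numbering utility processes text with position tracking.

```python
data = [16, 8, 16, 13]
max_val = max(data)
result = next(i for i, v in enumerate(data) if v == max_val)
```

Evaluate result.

Step 1: max([16, 8, 16, 13]) = 16.
Step 2: Find first index where value == 16:
  Index 0: 16 == 16, found!
Therefore result = 0.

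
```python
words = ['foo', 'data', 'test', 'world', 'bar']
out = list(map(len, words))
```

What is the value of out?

Step 1: Map len() to each word:
  'foo' -> 3
  'data' -> 4
  'test' -> 4
  'world' -> 5
  'bar' -> 3
Therefore out = [3, 4, 4, 5, 3].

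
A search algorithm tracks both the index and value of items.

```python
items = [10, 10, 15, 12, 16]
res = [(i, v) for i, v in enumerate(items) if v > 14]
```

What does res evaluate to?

Step 1: Filter enumerate([10, 10, 15, 12, 16]) keeping v > 14:
  (0, 10): 10 <= 14, excluded
  (1, 10): 10 <= 14, excluded
  (2, 15): 15 > 14, included
  (3, 12): 12 <= 14, excluded
  (4, 16): 16 > 14, included
Therefore res = [(2, 15), (4, 16)].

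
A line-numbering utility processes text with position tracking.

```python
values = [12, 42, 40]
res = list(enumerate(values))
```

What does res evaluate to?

Step 1: enumerate pairs each element with its index:
  (0, 12)
  (1, 42)
  (2, 40)
Therefore res = [(0, 12), (1, 42), (2, 40)].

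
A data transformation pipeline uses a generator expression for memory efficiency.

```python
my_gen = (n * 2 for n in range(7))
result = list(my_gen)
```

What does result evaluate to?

Step 1: For each n in range(7), compute n*2:
  n=0: 0*2 = 0
  n=1: 1*2 = 2
  n=2: 2*2 = 4
  n=3: 3*2 = 6
  n=4: 4*2 = 8
  n=5: 5*2 = 10
  n=6: 6*2 = 12
Therefore result = [0, 2, 4, 6, 8, 10, 12].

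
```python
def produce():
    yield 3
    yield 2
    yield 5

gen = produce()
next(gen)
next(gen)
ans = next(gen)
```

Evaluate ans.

Step 1: produce() creates a generator.
Step 2: next(gen) yields 3 (consumed and discarded).
Step 3: next(gen) yields 2 (consumed and discarded).
Step 4: next(gen) yields 5, assigned to ans.
Therefore ans = 5.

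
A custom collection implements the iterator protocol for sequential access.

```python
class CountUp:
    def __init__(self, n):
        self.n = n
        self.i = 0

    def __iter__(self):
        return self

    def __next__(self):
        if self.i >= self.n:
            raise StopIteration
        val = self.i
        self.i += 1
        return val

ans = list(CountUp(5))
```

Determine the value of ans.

Step 1: CountUp(5) creates an iterator counting 0 to 4.
Step 2: list() consumes all values: [0, 1, 2, 3, 4].
Therefore ans = [0, 1, 2, 3, 4].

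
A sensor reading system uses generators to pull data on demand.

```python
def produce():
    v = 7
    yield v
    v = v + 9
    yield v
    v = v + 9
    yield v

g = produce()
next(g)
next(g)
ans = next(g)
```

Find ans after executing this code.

Step 1: Trace through generator execution:
  Yield 1: v starts at 7, yield 7
  Yield 2: v = 7 + 9 = 16, yield 16
  Yield 3: v = 16 + 9 = 25, yield 25
Step 2: First next() gets 7, second next() gets the second value, third next() yields 25.
Therefore ans = 25.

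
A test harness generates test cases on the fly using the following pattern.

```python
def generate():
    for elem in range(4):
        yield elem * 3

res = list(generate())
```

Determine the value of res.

Step 1: For each elem in range(4), yield elem * 3:
  elem=0: yield 0 * 3 = 0
  elem=1: yield 1 * 3 = 3
  elem=2: yield 2 * 3 = 6
  elem=3: yield 3 * 3 = 9
Therefore res = [0, 3, 6, 9].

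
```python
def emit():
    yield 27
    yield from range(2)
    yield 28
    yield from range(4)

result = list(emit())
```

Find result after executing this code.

Step 1: Trace yields in order:
  yield 27
  yield 0
  yield 1
  yield 28
  yield 0
  yield 1
  yield 2
  yield 3
Therefore result = [27, 0, 1, 28, 0, 1, 2, 3].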